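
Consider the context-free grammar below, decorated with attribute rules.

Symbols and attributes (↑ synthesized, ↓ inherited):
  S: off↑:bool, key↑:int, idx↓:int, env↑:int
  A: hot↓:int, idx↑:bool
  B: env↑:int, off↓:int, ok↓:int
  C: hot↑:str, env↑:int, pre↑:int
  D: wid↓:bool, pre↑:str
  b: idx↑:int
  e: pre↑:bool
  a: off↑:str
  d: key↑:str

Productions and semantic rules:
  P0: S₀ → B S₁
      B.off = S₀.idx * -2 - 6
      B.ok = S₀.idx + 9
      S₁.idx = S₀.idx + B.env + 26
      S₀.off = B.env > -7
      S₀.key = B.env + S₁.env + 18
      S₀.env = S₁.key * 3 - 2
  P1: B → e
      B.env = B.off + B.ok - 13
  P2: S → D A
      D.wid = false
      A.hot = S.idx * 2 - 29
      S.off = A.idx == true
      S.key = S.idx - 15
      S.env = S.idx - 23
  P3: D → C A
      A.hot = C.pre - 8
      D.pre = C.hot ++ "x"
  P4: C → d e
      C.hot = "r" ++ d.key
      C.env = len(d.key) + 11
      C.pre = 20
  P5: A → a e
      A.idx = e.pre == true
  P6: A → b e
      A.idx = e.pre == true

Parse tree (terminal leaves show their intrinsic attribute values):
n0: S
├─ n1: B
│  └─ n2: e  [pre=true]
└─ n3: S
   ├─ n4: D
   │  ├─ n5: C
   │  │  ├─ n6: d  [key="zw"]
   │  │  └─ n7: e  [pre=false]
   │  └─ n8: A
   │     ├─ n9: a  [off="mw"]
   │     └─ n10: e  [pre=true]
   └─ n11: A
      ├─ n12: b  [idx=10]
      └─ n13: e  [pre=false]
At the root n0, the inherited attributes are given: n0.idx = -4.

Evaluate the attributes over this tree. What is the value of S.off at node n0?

true

1. n0.idx = -4  [given at root]
2. n1.off = 2  [S₀.idx * -2 - 6]
3. n1.ok = 5  [S₀.idx + 9]
4. n2.pre = true  [terminal]
5. n1.env = -6  [B.off + B.ok - 13]
6. n3.idx = 16  [S₀.idx + B.env + 26]
7. n4.wid = false  [false]
8. n6.key = "zw"  [terminal]
9. n7.pre = false  [terminal]
10. n5.hot = "rzw"  ["r" ++ d.key]
11. n5.env = 13  [len(d.key) + 11]
12. n5.pre = 20  [20]
13. n8.hot = 12  [C.pre - 8]
14. n9.off = "mw"  [terminal]
15. n10.pre = true  [terminal]
16. n8.idx = true  [e.pre == true]
17. n4.pre = "rzwx"  [C.hot ++ "x"]
18. n11.hot = 3  [S.idx * 2 - 29]
19. n12.idx = 10  [terminal]
20. n13.pre = false  [terminal]
21. n11.idx = false  [e.pre == true]
22. n3.off = false  [A.idx == true]
23. n3.key = 1  [S.idx - 15]
24. n3.env = -7  [S.idx - 23]
25. n0.off = true  [B.env > -7]
26. n0.key = 5  [B.env + S₁.env + 18]
27. n0.env = 1  [S₁.key * 3 - 2]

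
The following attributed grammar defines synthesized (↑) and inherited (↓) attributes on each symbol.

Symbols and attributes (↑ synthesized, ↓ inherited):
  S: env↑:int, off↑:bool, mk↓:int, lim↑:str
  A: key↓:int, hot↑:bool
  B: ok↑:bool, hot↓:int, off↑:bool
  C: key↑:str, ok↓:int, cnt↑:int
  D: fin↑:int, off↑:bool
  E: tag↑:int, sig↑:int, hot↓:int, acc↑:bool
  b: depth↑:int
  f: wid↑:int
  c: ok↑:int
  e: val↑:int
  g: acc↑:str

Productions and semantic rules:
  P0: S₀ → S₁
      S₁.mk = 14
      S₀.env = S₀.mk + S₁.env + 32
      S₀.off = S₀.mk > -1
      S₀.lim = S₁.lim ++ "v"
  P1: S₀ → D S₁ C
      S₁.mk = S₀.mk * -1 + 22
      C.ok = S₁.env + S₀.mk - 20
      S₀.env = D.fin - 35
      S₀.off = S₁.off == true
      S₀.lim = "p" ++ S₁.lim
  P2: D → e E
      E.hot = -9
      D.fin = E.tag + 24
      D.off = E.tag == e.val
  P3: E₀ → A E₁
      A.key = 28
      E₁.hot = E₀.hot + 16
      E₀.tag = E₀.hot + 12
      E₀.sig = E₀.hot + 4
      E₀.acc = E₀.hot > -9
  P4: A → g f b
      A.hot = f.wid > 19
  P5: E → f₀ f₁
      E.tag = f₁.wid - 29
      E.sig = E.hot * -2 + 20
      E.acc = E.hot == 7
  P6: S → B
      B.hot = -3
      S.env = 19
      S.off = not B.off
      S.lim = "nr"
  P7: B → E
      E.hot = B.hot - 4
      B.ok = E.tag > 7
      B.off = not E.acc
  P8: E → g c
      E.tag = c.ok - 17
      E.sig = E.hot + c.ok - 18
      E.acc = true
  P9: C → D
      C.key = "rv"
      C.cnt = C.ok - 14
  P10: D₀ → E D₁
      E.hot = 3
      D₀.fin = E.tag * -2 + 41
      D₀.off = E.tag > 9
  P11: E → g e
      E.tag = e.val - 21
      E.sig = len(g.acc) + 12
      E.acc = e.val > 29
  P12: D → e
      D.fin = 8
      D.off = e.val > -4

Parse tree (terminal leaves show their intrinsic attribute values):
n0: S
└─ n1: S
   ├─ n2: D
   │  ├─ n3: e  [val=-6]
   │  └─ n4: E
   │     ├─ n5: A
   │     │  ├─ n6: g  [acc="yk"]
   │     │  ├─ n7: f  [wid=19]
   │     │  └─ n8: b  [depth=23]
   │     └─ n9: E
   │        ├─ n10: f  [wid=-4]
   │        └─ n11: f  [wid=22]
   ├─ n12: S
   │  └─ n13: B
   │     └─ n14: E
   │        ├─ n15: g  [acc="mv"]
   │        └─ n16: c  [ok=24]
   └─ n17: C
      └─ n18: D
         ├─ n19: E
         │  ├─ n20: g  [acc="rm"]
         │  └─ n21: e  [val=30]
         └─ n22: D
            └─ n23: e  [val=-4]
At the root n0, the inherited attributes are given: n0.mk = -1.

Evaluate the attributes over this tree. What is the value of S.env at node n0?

23

1. n0.mk = -1  [given at root]
2. n1.mk = 14  [14]
3. n3.val = -6  [terminal]
4. n4.hot = -9  [-9]
5. n5.key = 28  [28]
6. n6.acc = "yk"  [terminal]
7. n7.wid = 19  [terminal]
8. n8.depth = 23  [terminal]
9. n5.hot = false  [f.wid > 19]
10. n9.hot = 7  [E₀.hot + 16]
11. n10.wid = -4  [terminal]
12. n11.wid = 22  [terminal]
13. n9.tag = -7  [f₁.wid - 29]
14. n9.sig = 6  [E.hot * -2 + 20]
15. n9.acc = true  [E.hot == 7]
16. n4.tag = 3  [E₀.hot + 12]
17. n4.sig = -5  [E₀.hot + 4]
18. n4.acc = false  [E₀.hot > -9]
19. n2.fin = 27  [E.tag + 24]
20. n2.off = false  [E.tag == e.val]
21. n12.mk = 8  [S₀.mk * -1 + 22]
22. n13.hot = -3  [-3]
23. n14.hot = -7  [B.hot - 4]
24. n15.acc = "mv"  [terminal]
25. n16.ok = 24  [terminal]
26. n14.tag = 7  [c.ok - 17]
27. n14.sig = -1  [E.hot + c.ok - 18]
28. n14.acc = true  [true]
29. n13.ok = false  [E.tag > 7]
30. n13.off = false  [not E.acc]
31. n12.env = 19  [19]
32. n12.off = true  [not B.off]
33. n12.lim = "nr"  ["nr"]
34. n17.ok = 13  [S₁.env + S₀.mk - 20]
35. n19.hot = 3  [3]
36. n20.acc = "rm"  [terminal]
37. n21.val = 30  [terminal]
38. n19.tag = 9  [e.val - 21]
39. n19.sig = 14  [len(g.acc) + 12]
40. n19.acc = true  [e.val > 29]
41. n23.val = -4  [terminal]
42. n22.fin = 8  [8]
43. n22.off = false  [e.val > -4]
44. n18.fin = 23  [E.tag * -2 + 41]
45. n18.off = false  [E.tag > 9]
46. n17.key = "rv"  ["rv"]
47. n17.cnt = -1  [C.ok - 14]
48. n1.env = -8  [D.fin - 35]
49. n1.off = true  [S₁.off == true]
50. n1.lim = "pnr"  ["p" ++ S₁.lim]
51. n0.env = 23  [S₀.mk + S₁.env + 32]
52. n0.off = false  [S₀.mk > -1]
53. n0.lim = "pnrv"  [S₁.lim ++ "v"]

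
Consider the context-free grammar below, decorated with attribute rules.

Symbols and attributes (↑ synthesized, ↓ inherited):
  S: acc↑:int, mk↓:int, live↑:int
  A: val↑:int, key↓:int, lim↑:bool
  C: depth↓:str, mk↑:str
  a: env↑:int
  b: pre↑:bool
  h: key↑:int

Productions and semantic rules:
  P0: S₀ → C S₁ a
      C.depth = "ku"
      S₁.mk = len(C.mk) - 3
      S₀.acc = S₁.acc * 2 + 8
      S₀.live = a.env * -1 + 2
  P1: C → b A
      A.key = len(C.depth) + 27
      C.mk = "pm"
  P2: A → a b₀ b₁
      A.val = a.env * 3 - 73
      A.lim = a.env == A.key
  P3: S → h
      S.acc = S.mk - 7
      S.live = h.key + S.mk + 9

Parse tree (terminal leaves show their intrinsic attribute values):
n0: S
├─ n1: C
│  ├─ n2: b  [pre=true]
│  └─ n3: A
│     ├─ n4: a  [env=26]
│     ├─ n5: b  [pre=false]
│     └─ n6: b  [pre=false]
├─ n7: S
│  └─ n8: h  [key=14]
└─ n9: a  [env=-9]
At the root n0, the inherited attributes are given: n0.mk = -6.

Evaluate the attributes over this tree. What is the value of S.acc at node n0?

1. n0.mk = -6  [given at root]
2. n1.depth = "ku"  ["ku"]
3. n2.pre = true  [terminal]
4. n3.key = 29  [len(C.depth) + 27]
5. n4.env = 26  [terminal]
6. n5.pre = false  [terminal]
7. n6.pre = false  [terminal]
8. n3.val = 5  [a.env * 3 - 73]
9. n3.lim = false  [a.env == A.key]
10. n1.mk = "pm"  ["pm"]
11. n7.mk = -1  [len(C.mk) - 3]
12. n8.key = 14  [terminal]
13. n7.acc = -8  [S.mk - 7]
14. n7.live = 22  [h.key + S.mk + 9]
15. n9.env = -9  [terminal]
16. n0.acc = -8  [S₁.acc * 2 + 8]
17. n0.live = 11  [a.env * -1 + 2]

-8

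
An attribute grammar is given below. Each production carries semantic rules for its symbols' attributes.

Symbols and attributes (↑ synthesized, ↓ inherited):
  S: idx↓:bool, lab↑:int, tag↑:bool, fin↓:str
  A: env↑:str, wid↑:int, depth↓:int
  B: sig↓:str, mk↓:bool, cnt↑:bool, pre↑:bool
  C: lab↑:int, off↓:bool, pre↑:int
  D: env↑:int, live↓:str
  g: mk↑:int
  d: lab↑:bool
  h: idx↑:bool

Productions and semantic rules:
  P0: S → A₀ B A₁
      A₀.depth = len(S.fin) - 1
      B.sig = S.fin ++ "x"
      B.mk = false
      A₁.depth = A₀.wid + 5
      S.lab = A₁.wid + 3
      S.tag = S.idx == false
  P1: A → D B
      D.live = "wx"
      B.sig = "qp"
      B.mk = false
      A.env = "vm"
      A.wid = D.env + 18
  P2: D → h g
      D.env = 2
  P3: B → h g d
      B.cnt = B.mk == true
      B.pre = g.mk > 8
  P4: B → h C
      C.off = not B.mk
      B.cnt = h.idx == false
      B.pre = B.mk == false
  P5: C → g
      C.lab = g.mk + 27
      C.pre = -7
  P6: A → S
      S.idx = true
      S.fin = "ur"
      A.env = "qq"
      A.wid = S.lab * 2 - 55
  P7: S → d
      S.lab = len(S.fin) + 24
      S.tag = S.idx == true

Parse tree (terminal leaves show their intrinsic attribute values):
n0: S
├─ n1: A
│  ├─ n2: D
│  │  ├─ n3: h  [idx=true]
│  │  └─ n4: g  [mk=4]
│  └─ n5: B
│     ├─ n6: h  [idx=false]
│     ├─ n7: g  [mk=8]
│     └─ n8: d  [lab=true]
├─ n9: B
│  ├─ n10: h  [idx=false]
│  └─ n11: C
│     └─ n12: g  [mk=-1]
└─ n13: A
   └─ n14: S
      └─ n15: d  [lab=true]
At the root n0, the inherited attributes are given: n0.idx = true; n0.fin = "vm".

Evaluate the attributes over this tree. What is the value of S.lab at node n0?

1. n0.idx = true  [given at root]
2. n0.fin = "vm"  [given at root]
3. n1.depth = 1  [len(S.fin) - 1]
4. n2.live = "wx"  ["wx"]
5. n3.idx = true  [terminal]
6. n4.mk = 4  [terminal]
7. n2.env = 2  [2]
8. n5.sig = "qp"  ["qp"]
9. n5.mk = false  [false]
10. n6.idx = false  [terminal]
11. n7.mk = 8  [terminal]
12. n8.lab = true  [terminal]
13. n5.cnt = false  [B.mk == true]
14. n5.pre = false  [g.mk > 8]
15. n1.env = "vm"  ["vm"]
16. n1.wid = 20  [D.env + 18]
17. n9.sig = "vmx"  [S.fin ++ "x"]
18. n9.mk = false  [false]
19. n10.idx = false  [terminal]
20. n11.off = true  [not B.mk]
21. n12.mk = -1  [terminal]
22. n11.lab = 26  [g.mk + 27]
23. n11.pre = -7  [-7]
24. n9.cnt = true  [h.idx == false]
25. n9.pre = true  [B.mk == false]
26. n13.depth = 25  [A₀.wid + 5]
27. n14.idx = true  [true]
28. n14.fin = "ur"  ["ur"]
29. n15.lab = true  [terminal]
30. n14.lab = 26  [len(S.fin) + 24]
31. n14.tag = true  [S.idx == true]
32. n13.env = "qq"  ["qq"]
33. n13.wid = -3  [S.lab * 2 - 55]
34. n0.lab = 0  [A₁.wid + 3]
35. n0.tag = false  [S.idx == false]

0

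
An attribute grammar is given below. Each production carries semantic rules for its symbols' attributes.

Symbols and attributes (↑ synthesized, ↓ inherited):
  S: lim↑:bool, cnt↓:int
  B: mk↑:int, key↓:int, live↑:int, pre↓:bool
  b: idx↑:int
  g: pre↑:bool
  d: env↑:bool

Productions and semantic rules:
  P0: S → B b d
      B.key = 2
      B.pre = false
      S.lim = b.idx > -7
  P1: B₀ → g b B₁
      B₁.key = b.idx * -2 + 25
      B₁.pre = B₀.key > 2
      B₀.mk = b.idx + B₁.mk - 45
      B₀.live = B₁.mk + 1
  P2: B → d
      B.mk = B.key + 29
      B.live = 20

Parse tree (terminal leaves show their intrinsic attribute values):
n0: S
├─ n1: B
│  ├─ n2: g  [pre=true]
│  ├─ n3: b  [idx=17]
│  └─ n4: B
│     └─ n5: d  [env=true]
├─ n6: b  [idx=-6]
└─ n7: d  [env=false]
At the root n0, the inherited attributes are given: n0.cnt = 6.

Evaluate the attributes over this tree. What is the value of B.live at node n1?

21

1. n0.cnt = 6  [given at root]
2. n1.key = 2  [2]
3. n1.pre = false  [false]
4. n2.pre = true  [terminal]
5. n3.idx = 17  [terminal]
6. n4.key = -9  [b.idx * -2 + 25]
7. n4.pre = false  [B₀.key > 2]
8. n5.env = true  [terminal]
9. n4.mk = 20  [B.key + 29]
10. n4.live = 20  [20]
11. n1.mk = -8  [b.idx + B₁.mk - 45]
12. n1.live = 21  [B₁.mk + 1]
13. n6.idx = -6  [terminal]
14. n7.env = false  [terminal]
15. n0.lim = true  [b.idx > -7]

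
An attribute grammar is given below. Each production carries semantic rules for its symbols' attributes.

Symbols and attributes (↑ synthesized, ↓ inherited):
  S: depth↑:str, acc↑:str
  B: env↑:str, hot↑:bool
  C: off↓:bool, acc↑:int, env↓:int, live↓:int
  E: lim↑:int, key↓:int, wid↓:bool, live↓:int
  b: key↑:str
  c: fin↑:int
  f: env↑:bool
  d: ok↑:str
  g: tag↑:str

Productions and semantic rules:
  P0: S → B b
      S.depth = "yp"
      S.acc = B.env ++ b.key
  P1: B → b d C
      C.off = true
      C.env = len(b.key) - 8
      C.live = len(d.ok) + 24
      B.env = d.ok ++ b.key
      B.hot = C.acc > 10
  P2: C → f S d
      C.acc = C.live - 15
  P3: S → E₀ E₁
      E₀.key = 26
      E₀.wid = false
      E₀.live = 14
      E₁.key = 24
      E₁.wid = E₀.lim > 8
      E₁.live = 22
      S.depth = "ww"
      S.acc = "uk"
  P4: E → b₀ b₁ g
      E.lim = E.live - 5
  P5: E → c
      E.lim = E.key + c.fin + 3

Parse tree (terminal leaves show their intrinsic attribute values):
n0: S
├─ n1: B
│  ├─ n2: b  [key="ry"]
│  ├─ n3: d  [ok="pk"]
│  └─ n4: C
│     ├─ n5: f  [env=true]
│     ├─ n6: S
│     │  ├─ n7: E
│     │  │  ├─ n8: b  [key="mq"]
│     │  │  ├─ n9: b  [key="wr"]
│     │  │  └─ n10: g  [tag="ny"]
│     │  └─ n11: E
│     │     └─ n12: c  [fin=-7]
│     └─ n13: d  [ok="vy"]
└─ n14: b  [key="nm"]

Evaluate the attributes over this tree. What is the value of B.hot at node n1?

1. n2.key = "ry"  [terminal]
2. n3.ok = "pk"  [terminal]
3. n4.off = true  [true]
4. n4.env = -6  [len(b.key) - 8]
5. n4.live = 26  [len(d.ok) + 24]
6. n5.env = true  [terminal]
7. n7.key = 26  [26]
8. n7.wid = false  [false]
9. n7.live = 14  [14]
10. n8.key = "mq"  [terminal]
11. n9.key = "wr"  [terminal]
12. n10.tag = "ny"  [terminal]
13. n7.lim = 9  [E.live - 5]
14. n11.key = 24  [24]
15. n11.wid = true  [E₀.lim > 8]
16. n11.live = 22  [22]
17. n12.fin = -7  [terminal]
18. n11.lim = 20  [E.key + c.fin + 3]
19. n6.depth = "ww"  ["ww"]
20. n6.acc = "uk"  ["uk"]
21. n13.ok = "vy"  [terminal]
22. n4.acc = 11  [C.live - 15]
23. n1.env = "pkry"  [d.ok ++ b.key]
24. n1.hot = true  [C.acc > 10]
25. n14.key = "nm"  [terminal]
26. n0.depth = "yp"  ["yp"]
27. n0.acc = "pkrynm"  [B.env ++ b.key]

true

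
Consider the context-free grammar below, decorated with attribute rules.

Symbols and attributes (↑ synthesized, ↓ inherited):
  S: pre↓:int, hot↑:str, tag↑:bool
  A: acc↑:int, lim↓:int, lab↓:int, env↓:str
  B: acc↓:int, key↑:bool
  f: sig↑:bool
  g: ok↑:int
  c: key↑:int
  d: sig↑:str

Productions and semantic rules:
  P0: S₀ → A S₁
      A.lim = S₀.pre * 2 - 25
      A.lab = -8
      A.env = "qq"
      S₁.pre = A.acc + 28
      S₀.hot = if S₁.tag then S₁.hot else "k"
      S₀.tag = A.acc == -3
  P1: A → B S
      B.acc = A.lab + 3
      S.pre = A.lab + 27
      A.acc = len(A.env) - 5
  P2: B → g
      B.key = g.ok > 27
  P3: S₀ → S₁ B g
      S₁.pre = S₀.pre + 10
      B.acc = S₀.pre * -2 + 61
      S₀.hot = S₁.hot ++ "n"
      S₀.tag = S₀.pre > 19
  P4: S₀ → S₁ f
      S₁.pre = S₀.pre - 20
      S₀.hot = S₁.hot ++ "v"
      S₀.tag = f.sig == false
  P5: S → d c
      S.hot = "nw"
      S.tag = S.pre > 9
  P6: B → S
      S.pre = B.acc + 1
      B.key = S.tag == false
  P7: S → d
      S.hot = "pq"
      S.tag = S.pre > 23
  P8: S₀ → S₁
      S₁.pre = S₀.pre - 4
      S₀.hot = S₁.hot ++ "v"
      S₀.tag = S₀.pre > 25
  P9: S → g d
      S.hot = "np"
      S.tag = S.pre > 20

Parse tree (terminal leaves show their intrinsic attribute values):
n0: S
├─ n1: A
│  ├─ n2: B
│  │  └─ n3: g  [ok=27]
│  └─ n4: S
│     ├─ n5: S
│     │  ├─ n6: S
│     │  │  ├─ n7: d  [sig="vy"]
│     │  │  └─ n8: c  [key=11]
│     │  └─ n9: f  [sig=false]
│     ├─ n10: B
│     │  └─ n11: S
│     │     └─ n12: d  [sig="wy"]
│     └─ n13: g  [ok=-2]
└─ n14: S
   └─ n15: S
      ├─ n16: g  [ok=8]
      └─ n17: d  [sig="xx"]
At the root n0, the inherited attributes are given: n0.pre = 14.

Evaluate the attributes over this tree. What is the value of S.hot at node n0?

"k"

1. n0.pre = 14  [given at root]
2. n1.lim = 3  [S₀.pre * 2 - 25]
3. n1.lab = -8  [-8]
4. n1.env = "qq"  ["qq"]
5. n2.acc = -5  [A.lab + 3]
6. n3.ok = 27  [terminal]
7. n2.key = false  [g.ok > 27]
8. n4.pre = 19  [A.lab + 27]
9. n5.pre = 29  [S₀.pre + 10]
10. n6.pre = 9  [S₀.pre - 20]
11. n7.sig = "vy"  [terminal]
12. n8.key = 11  [terminal]
13. n6.hot = "nw"  ["nw"]
14. n6.tag = false  [S.pre > 9]
15. n9.sig = false  [terminal]
16. n5.hot = "nwv"  [S₁.hot ++ "v"]
17. n5.tag = true  [f.sig == false]
18. n10.acc = 23  [S₀.pre * -2 + 61]
19. n11.pre = 24  [B.acc + 1]
20. n12.sig = "wy"  [terminal]
21. n11.hot = "pq"  ["pq"]
22. n11.tag = true  [S.pre > 23]
23. n10.key = false  [S.tag == false]
24. n13.ok = -2  [terminal]
25. n4.hot = "nwvn"  [S₁.hot ++ "n"]
26. n4.tag = false  [S₀.pre > 19]
27. n1.acc = -3  [len(A.env) - 5]
28. n14.pre = 25  [A.acc + 28]
29. n15.pre = 21  [S₀.pre - 4]
30. n16.ok = 8  [terminal]
31. n17.sig = "xx"  [terminal]
32. n15.hot = "np"  ["np"]
33. n15.tag = true  [S.pre > 20]
34. n14.hot = "npv"  [S₁.hot ++ "v"]
35. n14.tag = false  [S₀.pre > 25]
36. n0.hot = "k"  [if S₁.tag then S₁.hot else "k"]
37. n0.tag = true  [A.acc == -3]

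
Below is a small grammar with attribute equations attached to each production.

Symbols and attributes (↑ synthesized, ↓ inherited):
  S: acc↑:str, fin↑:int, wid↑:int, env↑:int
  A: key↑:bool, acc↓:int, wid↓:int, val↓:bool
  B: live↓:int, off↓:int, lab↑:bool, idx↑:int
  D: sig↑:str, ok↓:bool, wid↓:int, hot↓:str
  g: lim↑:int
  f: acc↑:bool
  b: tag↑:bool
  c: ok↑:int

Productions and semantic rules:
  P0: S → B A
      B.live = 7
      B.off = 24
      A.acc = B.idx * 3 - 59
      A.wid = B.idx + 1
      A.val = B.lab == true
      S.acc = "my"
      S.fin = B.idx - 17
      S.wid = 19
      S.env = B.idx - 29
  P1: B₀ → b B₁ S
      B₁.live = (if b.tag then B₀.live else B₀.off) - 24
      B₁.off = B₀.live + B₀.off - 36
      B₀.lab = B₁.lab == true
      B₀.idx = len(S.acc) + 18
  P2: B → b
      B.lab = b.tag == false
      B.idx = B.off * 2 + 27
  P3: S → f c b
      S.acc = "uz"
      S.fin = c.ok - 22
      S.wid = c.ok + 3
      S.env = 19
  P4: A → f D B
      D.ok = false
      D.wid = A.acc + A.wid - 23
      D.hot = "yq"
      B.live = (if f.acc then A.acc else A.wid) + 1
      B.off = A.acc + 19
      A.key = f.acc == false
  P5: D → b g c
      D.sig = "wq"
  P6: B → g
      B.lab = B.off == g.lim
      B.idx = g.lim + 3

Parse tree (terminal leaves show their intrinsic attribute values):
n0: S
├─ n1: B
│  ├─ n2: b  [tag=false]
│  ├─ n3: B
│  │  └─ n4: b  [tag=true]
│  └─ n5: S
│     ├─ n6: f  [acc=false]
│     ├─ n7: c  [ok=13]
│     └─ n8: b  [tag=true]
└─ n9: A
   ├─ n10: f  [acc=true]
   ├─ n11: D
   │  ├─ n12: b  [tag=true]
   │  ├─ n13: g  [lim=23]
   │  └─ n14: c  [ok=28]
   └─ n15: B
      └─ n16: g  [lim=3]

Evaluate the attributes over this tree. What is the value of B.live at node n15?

2

1. n1.live = 7  [7]
2. n1.off = 24  [24]
3. n2.tag = false  [terminal]
4. n3.live = 0  [(if b.tag then B₀.live else B₀.off) - 24]
5. n3.off = -5  [B₀.live + B₀.off - 36]
6. n4.tag = true  [terminal]
7. n3.lab = false  [b.tag == false]
8. n3.idx = 17  [B.off * 2 + 27]
9. n6.acc = false  [terminal]
10. n7.ok = 13  [terminal]
11. n8.tag = true  [terminal]
12. n5.acc = "uz"  ["uz"]
13. n5.fin = -9  [c.ok - 22]
14. n5.wid = 16  [c.ok + 3]
15. n5.env = 19  [19]
16. n1.lab = false  [B₁.lab == true]
17. n1.idx = 20  [len(S.acc) + 18]
18. n9.acc = 1  [B.idx * 3 - 59]
19. n9.wid = 21  [B.idx + 1]
20. n9.val = false  [B.lab == true]
21. n10.acc = true  [terminal]
22. n11.ok = false  [false]
23. n11.wid = -1  [A.acc + A.wid - 23]
24. n11.hot = "yq"  ["yq"]
25. n12.tag = true  [terminal]
26. n13.lim = 23  [terminal]
27. n14.ok = 28  [terminal]
28. n11.sig = "wq"  ["wq"]
29. n15.live = 2  [(if f.acc then A.acc else A.wid) + 1]
30. n15.off = 20  [A.acc + 19]
31. n16.lim = 3  [terminal]
32. n15.lab = false  [B.off == g.lim]
33. n15.idx = 6  [g.lim + 3]
34. n9.key = false  [f.acc == false]
35. n0.acc = "my"  ["my"]
36. n0.fin = 3  [B.idx - 17]
37. n0.wid = 19  [19]
38. n0.env = -9  [B.idx - 29]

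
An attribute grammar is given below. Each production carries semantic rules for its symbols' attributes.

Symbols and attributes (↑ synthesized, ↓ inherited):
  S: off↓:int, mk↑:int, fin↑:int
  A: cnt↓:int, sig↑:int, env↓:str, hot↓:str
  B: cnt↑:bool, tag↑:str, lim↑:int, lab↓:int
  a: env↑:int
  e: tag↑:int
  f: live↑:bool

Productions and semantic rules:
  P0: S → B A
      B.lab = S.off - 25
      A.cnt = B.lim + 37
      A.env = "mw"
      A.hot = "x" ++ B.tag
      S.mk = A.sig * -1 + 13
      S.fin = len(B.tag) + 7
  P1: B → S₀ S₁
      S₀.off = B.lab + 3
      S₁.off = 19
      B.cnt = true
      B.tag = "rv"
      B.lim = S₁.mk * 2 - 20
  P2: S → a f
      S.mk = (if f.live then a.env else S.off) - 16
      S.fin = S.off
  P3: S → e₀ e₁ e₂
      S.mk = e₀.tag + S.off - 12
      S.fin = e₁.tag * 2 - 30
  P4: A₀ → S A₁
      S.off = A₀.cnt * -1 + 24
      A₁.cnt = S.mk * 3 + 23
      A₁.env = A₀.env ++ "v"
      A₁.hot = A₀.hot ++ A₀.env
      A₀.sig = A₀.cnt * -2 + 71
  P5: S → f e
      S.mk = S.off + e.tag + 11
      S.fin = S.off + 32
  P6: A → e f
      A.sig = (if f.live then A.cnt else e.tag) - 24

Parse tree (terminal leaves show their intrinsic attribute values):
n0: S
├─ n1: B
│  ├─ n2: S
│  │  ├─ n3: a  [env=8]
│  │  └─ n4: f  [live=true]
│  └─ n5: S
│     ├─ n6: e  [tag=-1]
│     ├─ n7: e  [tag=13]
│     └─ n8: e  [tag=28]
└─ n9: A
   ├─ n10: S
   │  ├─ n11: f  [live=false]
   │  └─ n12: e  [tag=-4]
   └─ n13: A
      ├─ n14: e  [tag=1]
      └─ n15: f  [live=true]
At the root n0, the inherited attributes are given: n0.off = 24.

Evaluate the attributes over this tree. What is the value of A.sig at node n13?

5

1. n0.off = 24  [given at root]
2. n1.lab = -1  [S.off - 25]
3. n2.off = 2  [B.lab + 3]
4. n3.env = 8  [terminal]
5. n4.live = true  [terminal]
6. n2.mk = -8  [(if f.live then a.env else S.off) - 16]
7. n2.fin = 2  [S.off]
8. n5.off = 19  [19]
9. n6.tag = -1  [terminal]
10. n7.tag = 13  [terminal]
11. n8.tag = 28  [terminal]
12. n5.mk = 6  [e₀.tag + S.off - 12]
13. n5.fin = -4  [e₁.tag * 2 - 30]
14. n1.cnt = true  [true]
15. n1.tag = "rv"  ["rv"]
16. n1.lim = -8  [S₁.mk * 2 - 20]
17. n9.cnt = 29  [B.lim + 37]
18. n9.env = "mw"  ["mw"]
19. n9.hot = "xrv"  ["x" ++ B.tag]
20. n10.off = -5  [A₀.cnt * -1 + 24]
21. n11.live = false  [terminal]
22. n12.tag = -4  [terminal]
23. n10.mk = 2  [S.off + e.tag + 11]
24. n10.fin = 27  [S.off + 32]
25. n13.cnt = 29  [S.mk * 3 + 23]
26. n13.env = "mwv"  [A₀.env ++ "v"]
27. n13.hot = "xrvmw"  [A₀.hot ++ A₀.env]
28. n14.tag = 1  [terminal]
29. n15.live = true  [terminal]
30. n13.sig = 5  [(if f.live then A.cnt else e.tag) - 24]
31. n9.sig = 13  [A₀.cnt * -2 + 71]
32. n0.mk = 0  [A.sig * -1 + 13]
33. n0.fin = 9  [len(B.tag) + 7]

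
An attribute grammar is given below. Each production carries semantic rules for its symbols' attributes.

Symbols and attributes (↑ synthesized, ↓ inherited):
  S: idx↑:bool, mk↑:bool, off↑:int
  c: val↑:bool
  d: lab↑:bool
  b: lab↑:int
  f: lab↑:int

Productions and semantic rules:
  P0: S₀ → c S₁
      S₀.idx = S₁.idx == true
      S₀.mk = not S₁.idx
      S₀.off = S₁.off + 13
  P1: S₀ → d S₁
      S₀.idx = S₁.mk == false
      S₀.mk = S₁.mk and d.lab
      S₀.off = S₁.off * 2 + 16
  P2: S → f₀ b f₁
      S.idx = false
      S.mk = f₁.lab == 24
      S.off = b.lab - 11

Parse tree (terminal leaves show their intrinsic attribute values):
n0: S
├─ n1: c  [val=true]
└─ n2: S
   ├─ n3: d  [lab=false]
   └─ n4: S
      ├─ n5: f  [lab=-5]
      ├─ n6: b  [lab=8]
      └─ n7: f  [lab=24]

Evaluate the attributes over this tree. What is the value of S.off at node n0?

1. n1.val = true  [terminal]
2. n3.lab = false  [terminal]
3. n5.lab = -5  [terminal]
4. n6.lab = 8  [terminal]
5. n7.lab = 24  [terminal]
6. n4.idx = false  [false]
7. n4.mk = true  [f₁.lab == 24]
8. n4.off = -3  [b.lab - 11]
9. n2.idx = false  [S₁.mk == false]
10. n2.mk = false  [S₁.mk and d.lab]
11. n2.off = 10  [S₁.off * 2 + 16]
12. n0.idx = false  [S₁.idx == true]
13. n0.mk = true  [not S₁.idx]
14. n0.off = 23  [S₁.off + 13]

23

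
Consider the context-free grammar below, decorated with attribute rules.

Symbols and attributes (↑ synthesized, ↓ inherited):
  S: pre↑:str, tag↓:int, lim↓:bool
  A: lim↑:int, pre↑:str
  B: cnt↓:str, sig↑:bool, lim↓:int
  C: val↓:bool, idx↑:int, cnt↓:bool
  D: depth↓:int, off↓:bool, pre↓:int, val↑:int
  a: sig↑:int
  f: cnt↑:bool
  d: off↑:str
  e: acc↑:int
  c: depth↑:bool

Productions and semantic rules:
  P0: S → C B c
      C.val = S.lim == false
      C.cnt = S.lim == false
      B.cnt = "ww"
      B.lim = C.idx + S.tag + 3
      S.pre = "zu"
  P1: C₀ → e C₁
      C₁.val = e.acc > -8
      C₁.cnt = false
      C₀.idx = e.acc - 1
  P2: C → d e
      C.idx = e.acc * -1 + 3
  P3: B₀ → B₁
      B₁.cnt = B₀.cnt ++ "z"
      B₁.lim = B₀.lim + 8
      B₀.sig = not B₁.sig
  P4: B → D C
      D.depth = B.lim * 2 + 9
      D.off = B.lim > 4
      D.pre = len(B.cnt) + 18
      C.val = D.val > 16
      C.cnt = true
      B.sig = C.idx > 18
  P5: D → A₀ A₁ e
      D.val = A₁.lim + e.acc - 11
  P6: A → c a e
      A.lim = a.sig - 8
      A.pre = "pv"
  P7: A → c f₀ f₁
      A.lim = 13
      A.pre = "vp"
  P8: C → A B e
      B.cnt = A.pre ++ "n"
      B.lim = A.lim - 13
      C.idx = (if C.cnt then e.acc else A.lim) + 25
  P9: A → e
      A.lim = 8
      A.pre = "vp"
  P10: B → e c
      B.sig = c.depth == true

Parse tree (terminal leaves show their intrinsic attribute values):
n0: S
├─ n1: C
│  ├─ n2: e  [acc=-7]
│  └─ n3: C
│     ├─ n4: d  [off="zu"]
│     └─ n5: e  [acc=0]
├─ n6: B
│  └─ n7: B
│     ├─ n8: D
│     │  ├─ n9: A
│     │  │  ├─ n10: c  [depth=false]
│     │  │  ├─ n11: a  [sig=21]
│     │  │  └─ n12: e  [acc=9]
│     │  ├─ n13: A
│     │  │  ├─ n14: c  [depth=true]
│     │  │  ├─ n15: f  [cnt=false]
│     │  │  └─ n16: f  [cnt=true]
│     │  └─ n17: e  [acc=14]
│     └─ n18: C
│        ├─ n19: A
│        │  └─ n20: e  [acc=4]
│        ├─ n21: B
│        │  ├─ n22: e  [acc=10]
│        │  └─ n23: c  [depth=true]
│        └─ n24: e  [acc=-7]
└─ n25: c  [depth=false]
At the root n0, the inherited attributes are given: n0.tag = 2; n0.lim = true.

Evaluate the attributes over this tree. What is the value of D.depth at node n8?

19

1. n0.tag = 2  [given at root]
2. n0.lim = true  [given at root]
3. n1.val = false  [S.lim == false]
4. n1.cnt = false  [S.lim == false]
5. n2.acc = -7  [terminal]
6. n3.val = true  [e.acc > -8]
7. n3.cnt = false  [false]
8. n4.off = "zu"  [terminal]
9. n5.acc = 0  [terminal]
10. n3.idx = 3  [e.acc * -1 + 3]
11. n1.idx = -8  [e.acc - 1]
12. n6.cnt = "ww"  ["ww"]
13. n6.lim = -3  [C.idx + S.tag + 3]
14. n7.cnt = "wwz"  [B₀.cnt ++ "z"]
15. n7.lim = 5  [B₀.lim + 8]
16. n8.depth = 19  [B.lim * 2 + 9]
17. n8.off = true  [B.lim > 4]
18. n8.pre = 21  [len(B.cnt) + 18]
19. n10.depth = false  [terminal]
20. n11.sig = 21  [terminal]
21. n12.acc = 9  [terminal]
22. n9.lim = 13  [a.sig - 8]
23. n9.pre = "pv"  ["pv"]
24. n14.depth = true  [terminal]
25. n15.cnt = false  [terminal]
26. n16.cnt = true  [terminal]
27. n13.lim = 13  [13]
28. n13.pre = "vp"  ["vp"]
29. n17.acc = 14  [terminal]
30. n8.val = 16  [A₁.lim + e.acc - 11]
31. n18.val = false  [D.val > 16]
32. n18.cnt = true  [true]
33. n20.acc = 4  [terminal]
34. n19.lim = 8  [8]
35. n19.pre = "vp"  ["vp"]
36. n21.cnt = "vpn"  [A.pre ++ "n"]
37. n21.lim = -5  [A.lim - 13]
38. n22.acc = 10  [terminal]
39. n23.depth = true  [terminal]
40. n21.sig = true  [c.depth == true]
41. n24.acc = -7  [terminal]
42. n18.idx = 18  [(if C.cnt then e.acc else A.lim) + 25]
43. n7.sig = false  [C.idx > 18]
44. n6.sig = true  [not B₁.sig]
45. n25.depth = false  [terminal]
46. n0.pre = "zu"  ["zu"]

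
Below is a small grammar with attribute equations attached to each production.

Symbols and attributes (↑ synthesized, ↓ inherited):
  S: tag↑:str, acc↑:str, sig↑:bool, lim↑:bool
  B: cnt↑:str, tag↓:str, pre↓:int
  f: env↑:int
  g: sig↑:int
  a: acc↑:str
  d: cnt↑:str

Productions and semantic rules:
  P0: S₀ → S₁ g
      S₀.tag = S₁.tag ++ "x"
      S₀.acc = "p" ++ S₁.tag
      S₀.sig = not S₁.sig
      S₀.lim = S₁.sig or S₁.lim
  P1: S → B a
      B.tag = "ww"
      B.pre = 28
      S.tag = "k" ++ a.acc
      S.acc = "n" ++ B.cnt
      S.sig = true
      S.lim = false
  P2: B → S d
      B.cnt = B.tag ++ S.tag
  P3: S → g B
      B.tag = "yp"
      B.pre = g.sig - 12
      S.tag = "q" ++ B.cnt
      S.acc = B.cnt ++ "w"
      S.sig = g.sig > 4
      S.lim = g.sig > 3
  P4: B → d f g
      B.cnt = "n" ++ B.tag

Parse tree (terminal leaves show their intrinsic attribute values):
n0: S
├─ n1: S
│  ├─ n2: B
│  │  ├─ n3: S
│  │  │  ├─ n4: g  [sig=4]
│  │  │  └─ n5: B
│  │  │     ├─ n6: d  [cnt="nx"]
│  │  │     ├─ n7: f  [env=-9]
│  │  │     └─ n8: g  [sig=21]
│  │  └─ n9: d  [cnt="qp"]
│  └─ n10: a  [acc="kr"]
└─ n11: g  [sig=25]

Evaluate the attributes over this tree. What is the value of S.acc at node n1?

"nwwqnyp"

1. n2.tag = "ww"  ["ww"]
2. n2.pre = 28  [28]
3. n4.sig = 4  [terminal]
4. n5.tag = "yp"  ["yp"]
5. n5.pre = -8  [g.sig - 12]
6. n6.cnt = "nx"  [terminal]
7. n7.env = -9  [terminal]
8. n8.sig = 21  [terminal]
9. n5.cnt = "nyp"  ["n" ++ B.tag]
10. n3.tag = "qnyp"  ["q" ++ B.cnt]
11. n3.acc = "nypw"  [B.cnt ++ "w"]
12. n3.sig = false  [g.sig > 4]
13. n3.lim = true  [g.sig > 3]
14. n9.cnt = "qp"  [terminal]
15. n2.cnt = "wwqnyp"  [B.tag ++ S.tag]
16. n10.acc = "kr"  [terminal]
17. n1.tag = "kkr"  ["k" ++ a.acc]
18. n1.acc = "nwwqnyp"  ["n" ++ B.cnt]
19. n1.sig = true  [true]
20. n1.lim = false  [false]
21. n11.sig = 25  [terminal]
22. n0.tag = "kkrx"  [S₁.tag ++ "x"]
23. n0.acc = "pkkr"  ["p" ++ S₁.tag]
24. n0.sig = false  [not S₁.sig]
25. n0.lim = true  [S₁.sig or S₁.lim]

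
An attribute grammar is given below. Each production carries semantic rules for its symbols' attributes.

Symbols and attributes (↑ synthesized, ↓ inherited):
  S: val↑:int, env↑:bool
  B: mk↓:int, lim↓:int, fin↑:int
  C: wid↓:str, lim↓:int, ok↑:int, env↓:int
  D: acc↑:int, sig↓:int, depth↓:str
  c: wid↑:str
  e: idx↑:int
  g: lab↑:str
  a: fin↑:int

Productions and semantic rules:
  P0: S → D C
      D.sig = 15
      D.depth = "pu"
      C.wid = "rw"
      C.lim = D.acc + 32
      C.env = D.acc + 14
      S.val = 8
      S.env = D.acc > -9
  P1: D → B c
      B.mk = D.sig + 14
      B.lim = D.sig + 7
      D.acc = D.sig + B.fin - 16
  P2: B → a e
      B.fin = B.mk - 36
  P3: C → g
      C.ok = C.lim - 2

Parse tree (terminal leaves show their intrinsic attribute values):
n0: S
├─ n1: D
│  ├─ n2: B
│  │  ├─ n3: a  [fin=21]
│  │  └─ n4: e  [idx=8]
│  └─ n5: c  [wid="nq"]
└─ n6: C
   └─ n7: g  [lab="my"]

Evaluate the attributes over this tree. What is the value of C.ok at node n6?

22

1. n1.sig = 15  [15]
2. n1.depth = "pu"  ["pu"]
3. n2.mk = 29  [D.sig + 14]
4. n2.lim = 22  [D.sig + 7]
5. n3.fin = 21  [terminal]
6. n4.idx = 8  [terminal]
7. n2.fin = -7  [B.mk - 36]
8. n5.wid = "nq"  [terminal]
9. n1.acc = -8  [D.sig + B.fin - 16]
10. n6.wid = "rw"  ["rw"]
11. n6.lim = 24  [D.acc + 32]
12. n6.env = 6  [D.acc + 14]
13. n7.lab = "my"  [terminal]
14. n6.ok = 22  [C.lim - 2]
15. n0.val = 8  [8]
16. n0.env = true  [D.acc > -9]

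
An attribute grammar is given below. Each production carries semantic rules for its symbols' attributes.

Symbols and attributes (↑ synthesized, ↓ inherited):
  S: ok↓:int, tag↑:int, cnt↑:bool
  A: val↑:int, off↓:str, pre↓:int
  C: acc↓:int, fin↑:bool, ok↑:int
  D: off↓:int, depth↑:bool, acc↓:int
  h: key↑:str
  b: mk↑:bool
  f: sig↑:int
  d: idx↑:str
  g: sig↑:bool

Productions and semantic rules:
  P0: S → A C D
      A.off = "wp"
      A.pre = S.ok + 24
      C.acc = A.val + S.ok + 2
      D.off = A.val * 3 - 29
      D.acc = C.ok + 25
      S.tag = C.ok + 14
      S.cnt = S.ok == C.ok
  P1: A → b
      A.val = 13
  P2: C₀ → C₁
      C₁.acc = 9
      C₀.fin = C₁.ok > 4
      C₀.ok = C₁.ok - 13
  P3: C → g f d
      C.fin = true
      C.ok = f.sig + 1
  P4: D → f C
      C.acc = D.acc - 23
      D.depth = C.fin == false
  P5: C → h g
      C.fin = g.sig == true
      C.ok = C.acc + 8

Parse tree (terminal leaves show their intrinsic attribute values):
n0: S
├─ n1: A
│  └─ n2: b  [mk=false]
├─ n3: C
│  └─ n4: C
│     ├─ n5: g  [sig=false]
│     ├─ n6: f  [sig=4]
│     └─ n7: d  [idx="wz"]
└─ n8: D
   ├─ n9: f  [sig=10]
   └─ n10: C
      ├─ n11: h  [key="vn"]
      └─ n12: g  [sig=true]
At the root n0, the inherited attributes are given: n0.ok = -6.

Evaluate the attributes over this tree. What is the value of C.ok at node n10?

1. n0.ok = -6  [given at root]
2. n1.off = "wp"  ["wp"]
3. n1.pre = 18  [S.ok + 24]
4. n2.mk = false  [terminal]
5. n1.val = 13  [13]
6. n3.acc = 9  [A.val + S.ok + 2]
7. n4.acc = 9  [9]
8. n5.sig = false  [terminal]
9. n6.sig = 4  [terminal]
10. n7.idx = "wz"  [terminal]
11. n4.fin = true  [true]
12. n4.ok = 5  [f.sig + 1]
13. n3.fin = true  [C₁.ok > 4]
14. n3.ok = -8  [C₁.ok - 13]
15. n8.off = 10  [A.val * 3 - 29]
16. n8.acc = 17  [C.ok + 25]
17. n9.sig = 10  [terminal]
18. n10.acc = -6  [D.acc - 23]
19. n11.key = "vn"  [terminal]
20. n12.sig = true  [terminal]
21. n10.fin = true  [g.sig == true]
22. n10.ok = 2  [C.acc + 8]
23. n8.depth = false  [C.fin == false]
24. n0.tag = 6  [C.ok + 14]
25. n0.cnt = false  [S.ok == C.ok]

2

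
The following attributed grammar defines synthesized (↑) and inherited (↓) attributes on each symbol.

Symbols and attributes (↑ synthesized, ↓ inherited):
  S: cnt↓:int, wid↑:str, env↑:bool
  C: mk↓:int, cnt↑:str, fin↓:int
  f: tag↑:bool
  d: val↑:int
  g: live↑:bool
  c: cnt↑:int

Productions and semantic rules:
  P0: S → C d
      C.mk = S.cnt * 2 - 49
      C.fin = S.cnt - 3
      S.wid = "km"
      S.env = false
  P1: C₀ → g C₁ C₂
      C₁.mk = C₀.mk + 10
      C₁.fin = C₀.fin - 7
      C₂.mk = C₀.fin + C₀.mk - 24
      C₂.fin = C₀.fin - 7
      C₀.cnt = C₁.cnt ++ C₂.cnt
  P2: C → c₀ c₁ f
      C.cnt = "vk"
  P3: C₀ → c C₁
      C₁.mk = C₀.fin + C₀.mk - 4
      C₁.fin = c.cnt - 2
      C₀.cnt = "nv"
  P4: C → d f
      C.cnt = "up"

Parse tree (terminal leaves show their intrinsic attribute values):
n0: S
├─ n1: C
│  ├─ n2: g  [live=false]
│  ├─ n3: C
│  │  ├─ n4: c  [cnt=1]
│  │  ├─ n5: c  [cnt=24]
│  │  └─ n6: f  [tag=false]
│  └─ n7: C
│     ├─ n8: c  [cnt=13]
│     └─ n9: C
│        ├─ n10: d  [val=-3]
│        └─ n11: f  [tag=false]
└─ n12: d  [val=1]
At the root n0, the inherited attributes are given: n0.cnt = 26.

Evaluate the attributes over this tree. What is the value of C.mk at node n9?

1. n0.cnt = 26  [given at root]
2. n1.mk = 3  [S.cnt * 2 - 49]
3. n1.fin = 23  [S.cnt - 3]
4. n2.live = false  [terminal]
5. n3.mk = 13  [C₀.mk + 10]
6. n3.fin = 16  [C₀.fin - 7]
7. n4.cnt = 1  [terminal]
8. n5.cnt = 24  [terminal]
9. n6.tag = false  [terminal]
10. n3.cnt = "vk"  ["vk"]
11. n7.mk = 2  [C₀.fin + C₀.mk - 24]
12. n7.fin = 16  [C₀.fin - 7]
13. n8.cnt = 13  [terminal]
14. n9.mk = 14  [C₀.fin + C₀.mk - 4]
15. n9.fin = 11  [c.cnt - 2]
16. n10.val = -3  [terminal]
17. n11.tag = false  [terminal]
18. n9.cnt = "up"  ["up"]
19. n7.cnt = "nv"  ["nv"]
20. n1.cnt = "vknv"  [C₁.cnt ++ C₂.cnt]
21. n12.val = 1  [terminal]
22. n0.wid = "km"  ["km"]
23. n0.env = false  [false]

14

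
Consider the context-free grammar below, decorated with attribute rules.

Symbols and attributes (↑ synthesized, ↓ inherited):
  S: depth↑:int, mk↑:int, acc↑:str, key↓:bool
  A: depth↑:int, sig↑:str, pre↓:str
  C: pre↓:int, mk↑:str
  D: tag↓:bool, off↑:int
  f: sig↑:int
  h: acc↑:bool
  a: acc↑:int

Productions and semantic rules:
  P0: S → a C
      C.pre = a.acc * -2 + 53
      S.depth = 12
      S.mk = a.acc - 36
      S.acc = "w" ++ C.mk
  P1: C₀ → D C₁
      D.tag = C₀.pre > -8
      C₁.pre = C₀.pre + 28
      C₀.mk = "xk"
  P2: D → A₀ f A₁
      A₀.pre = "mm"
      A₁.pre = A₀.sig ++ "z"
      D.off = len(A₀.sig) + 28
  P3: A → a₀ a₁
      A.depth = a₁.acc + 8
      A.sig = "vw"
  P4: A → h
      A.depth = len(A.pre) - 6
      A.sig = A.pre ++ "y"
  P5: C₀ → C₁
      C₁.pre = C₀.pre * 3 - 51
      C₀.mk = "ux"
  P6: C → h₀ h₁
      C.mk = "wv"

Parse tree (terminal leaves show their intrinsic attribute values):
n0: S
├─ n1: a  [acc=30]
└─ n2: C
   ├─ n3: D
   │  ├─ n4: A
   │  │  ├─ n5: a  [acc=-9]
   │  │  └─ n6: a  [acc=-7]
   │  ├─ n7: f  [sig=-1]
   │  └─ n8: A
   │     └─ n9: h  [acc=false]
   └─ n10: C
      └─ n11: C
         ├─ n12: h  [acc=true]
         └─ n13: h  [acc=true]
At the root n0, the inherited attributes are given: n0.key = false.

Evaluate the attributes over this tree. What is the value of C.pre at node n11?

12

1. n0.key = false  [given at root]
2. n1.acc = 30  [terminal]
3. n2.pre = -7  [a.acc * -2 + 53]
4. n3.tag = true  [C₀.pre > -8]
5. n4.pre = "mm"  ["mm"]
6. n5.acc = -9  [terminal]
7. n6.acc = -7  [terminal]
8. n4.depth = 1  [a₁.acc + 8]
9. n4.sig = "vw"  ["vw"]
10. n7.sig = -1  [terminal]
11. n8.pre = "vwz"  [A₀.sig ++ "z"]
12. n9.acc = false  [terminal]
13. n8.depth = -3  [len(A.pre) - 6]
14. n8.sig = "vwzy"  [A.pre ++ "y"]
15. n3.off = 30  [len(A₀.sig) + 28]
16. n10.pre = 21  [C₀.pre + 28]
17. n11.pre = 12  [C₀.pre * 3 - 51]
18. n12.acc = true  [terminal]
19. n13.acc = true  [terminal]
20. n11.mk = "wv"  ["wv"]
21. n10.mk = "ux"  ["ux"]
22. n2.mk = "xk"  ["xk"]
23. n0.depth = 12  [12]
24. n0.mk = -6  [a.acc - 36]
25. n0.acc = "wxk"  ["w" ++ C.mk]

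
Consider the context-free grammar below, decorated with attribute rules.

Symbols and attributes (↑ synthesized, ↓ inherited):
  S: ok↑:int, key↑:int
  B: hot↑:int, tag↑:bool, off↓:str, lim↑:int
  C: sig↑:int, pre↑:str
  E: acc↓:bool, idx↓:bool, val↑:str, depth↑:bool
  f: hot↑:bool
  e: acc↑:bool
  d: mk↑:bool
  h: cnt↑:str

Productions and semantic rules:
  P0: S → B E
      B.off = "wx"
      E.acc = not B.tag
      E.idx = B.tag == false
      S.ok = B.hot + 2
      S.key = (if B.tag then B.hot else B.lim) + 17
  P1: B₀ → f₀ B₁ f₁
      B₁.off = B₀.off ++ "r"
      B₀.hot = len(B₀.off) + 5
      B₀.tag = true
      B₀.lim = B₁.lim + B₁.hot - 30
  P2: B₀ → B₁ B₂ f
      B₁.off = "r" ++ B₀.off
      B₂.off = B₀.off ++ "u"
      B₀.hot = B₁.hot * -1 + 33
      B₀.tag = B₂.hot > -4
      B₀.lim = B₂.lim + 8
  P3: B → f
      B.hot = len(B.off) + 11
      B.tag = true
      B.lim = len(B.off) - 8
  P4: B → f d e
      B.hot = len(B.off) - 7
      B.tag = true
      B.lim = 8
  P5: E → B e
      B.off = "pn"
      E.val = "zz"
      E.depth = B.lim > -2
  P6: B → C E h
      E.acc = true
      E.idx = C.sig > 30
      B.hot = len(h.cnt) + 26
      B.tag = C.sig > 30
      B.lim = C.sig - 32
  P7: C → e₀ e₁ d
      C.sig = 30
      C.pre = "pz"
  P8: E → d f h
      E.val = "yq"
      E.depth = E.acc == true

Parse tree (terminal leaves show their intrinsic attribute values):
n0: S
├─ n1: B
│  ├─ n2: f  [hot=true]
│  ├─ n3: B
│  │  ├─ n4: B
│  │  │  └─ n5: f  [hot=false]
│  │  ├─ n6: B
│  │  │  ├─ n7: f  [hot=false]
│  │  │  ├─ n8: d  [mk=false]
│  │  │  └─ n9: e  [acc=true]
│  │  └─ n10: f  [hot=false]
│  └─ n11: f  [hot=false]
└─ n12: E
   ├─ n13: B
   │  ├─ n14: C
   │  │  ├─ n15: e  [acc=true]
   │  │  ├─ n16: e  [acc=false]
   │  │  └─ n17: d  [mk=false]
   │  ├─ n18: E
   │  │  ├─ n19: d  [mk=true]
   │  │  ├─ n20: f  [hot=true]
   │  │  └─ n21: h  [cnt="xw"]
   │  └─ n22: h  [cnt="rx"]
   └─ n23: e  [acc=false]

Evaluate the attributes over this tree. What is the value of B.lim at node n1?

1. n1.off = "wx"  ["wx"]
2. n2.hot = true  [terminal]
3. n3.off = "wxr"  [B₀.off ++ "r"]
4. n4.off = "rwxr"  ["r" ++ B₀.off]
5. n5.hot = false  [terminal]
6. n4.hot = 15  [len(B.off) + 11]
7. n4.tag = true  [true]
8. n4.lim = -4  [len(B.off) - 8]
9. n6.off = "wxru"  [B₀.off ++ "u"]
10. n7.hot = false  [terminal]
11. n8.mk = false  [terminal]
12. n9.acc = true  [terminal]
13. n6.hot = -3  [len(B.off) - 7]
14. n6.tag = true  [true]
15. n6.lim = 8  [8]
16. n10.hot = false  [terminal]
17. n3.hot = 18  [B₁.hot * -1 + 33]
18. n3.tag = true  [B₂.hot > -4]
19. n3.lim = 16  [B₂.lim + 8]
20. n11.hot = false  [terminal]
21. n1.hot = 7  [len(B₀.off) + 5]
22. n1.tag = true  [true]
23. n1.lim = 4  [B₁.lim + B₁.hot - 30]
24. n12.acc = false  [not B.tag]
25. n12.idx = false  [B.tag == false]
26. n13.off = "pn"  ["pn"]
27. n15.acc = true  [terminal]
28. n16.acc = false  [terminal]
29. n17.mk = false  [terminal]
30. n14.sig = 30  [30]
31. n14.pre = "pz"  ["pz"]
32. n18.acc = true  [true]
33. n18.idx = false  [C.sig > 30]
34. n19.mk = true  [terminal]
35. n20.hot = true  [terminal]
36. n21.cnt = "xw"  [terminal]
37. n18.val = "yq"  ["yq"]
38. n18.depth = true  [E.acc == true]
39. n22.cnt = "rx"  [terminal]
40. n13.hot = 28  [len(h.cnt) + 26]
41. n13.tag = false  [C.sig > 30]
42. n13.lim = -2  [C.sig - 32]
43. n23.acc = false  [terminal]
44. n12.val = "zz"  ["zz"]
45. n12.depth = false  [B.lim > -2]
46. n0.ok = 9  [B.hot + 2]
47. n0.key = 24  [(if B.tag then B.hot else B.lim) + 17]

4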